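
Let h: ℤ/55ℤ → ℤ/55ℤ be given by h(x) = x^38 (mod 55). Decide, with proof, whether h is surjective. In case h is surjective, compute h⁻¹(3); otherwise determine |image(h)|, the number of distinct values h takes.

h(3): Repeated squaring mod 55: 3^1 ≡ 3, 3^2 ≡ 3² = 9, 3^4 ≡ 9² = 81 ≡ 26, 3^8 ≡ 26² = 676 ≡ 16, 3^16 ≡ 16² = 256 ≡ 36, 3^32 ≡ 36² = 1296 ≡ 31. Since 38 = 32 + 4 + 2, 3^38 ≡ 31·26·9: 31·26 = 806 ≡ 36, then 36·9 = 324 ≡ 49. So 3^38 ≡ 49 (mod 55).
h(8): Repeated squaring mod 55: 8^1 ≡ 8, 8^2 ≡ 8² = 64 ≡ 9, 8^4 ≡ 9² = 81 ≡ 26, 8^8 ≡ 26² = 676 ≡ 16, 8^16 ≡ 16² = 256 ≡ 36, 8^32 ≡ 36² = 1296 ≡ 31. Since 38 = 32 + 4 + 2, 8^38 ≡ 31·26·9: 31·26 = 806 ≡ 36, then 36·9 = 324 ≡ 49. So 8^38 ≡ 49 (mod 55).
So h(3) = h(8) = 49 while 3 ≠ 8, thus h is not injective.
A non-injective map from the 55-element set ℤ/55ℤ to itself takes at most 54 distinct values, so it cannot be surjective. Therefore h is not surjective.
Since h is not surjective, we determine |image(h)|. Computing x^38 mod 55 for each x (by repeated squaring, reducing mod 55 at every step), the values h(0), h(1), …, h(54) are: 0, 1, 14, 49, 31, 15, 26, 9, 49, 36, 45, 11, 34, 14, 16, 20, 26, 4, 9, 16, 25, 1, 44, 34, 36, 5, 31, 4, 4, 31, 5, 36, 34, 44, 1, 25, 16, 9, 4, 26, 20, 16, 14, 34, 11, 45, 36, 49, 9, 26, 15, 31, 49, 14, 1.
The distinct values are {0, 1, 4, 5, 9, 11, 14, 15, 16, 20, 25, 26, 31, 34, 36, 44, 45, 49}; there are 18 of them.

18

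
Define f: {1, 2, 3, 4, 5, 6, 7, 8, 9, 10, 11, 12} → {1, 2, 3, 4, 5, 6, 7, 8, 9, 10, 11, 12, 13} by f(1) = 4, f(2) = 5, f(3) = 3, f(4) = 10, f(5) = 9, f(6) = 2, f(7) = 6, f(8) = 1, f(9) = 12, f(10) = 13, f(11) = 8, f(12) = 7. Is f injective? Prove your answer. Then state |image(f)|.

12

The values f(1), …, f(12) are 4, 5, 3, 10, 9, 2, 6, 1, 12, 13, 8, 7 — all distinct.
So f(u) = f(v) only when u = v, and f is injective.
The image of f is {1, 2, 3, 4, 5, 6, 7, 8, 9, 10, 12, 13}, which has 12 elements.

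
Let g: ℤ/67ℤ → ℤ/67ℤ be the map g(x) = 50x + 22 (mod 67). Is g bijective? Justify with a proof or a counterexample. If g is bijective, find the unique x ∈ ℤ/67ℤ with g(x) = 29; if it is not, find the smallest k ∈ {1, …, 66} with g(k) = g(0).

By definition, g is injective if g(s) = g(t) implies s = t.
If g(s) = g(t), then 50s ≡ 50t (mod 67). Because gcd(50, 67) = 1, we may cancel 50 to get s ≡ t (mod 67).
We now compute 50⁻¹ mod 67 explicitly. Euclid's algorithm: 67 = 1·50 + 17, 50 = 2·17 + 16, 17 = 1·16 + 1; back-substituting gives 1 = 63·50 − 47·67, so 50⁻¹ ≡ 63 (mod 67).
For any y ∈ ℤ/67ℤ, x = 63(y − 22) mod 67 satisfies g(x) = 50·63(y − 22) + 22 ≡ y (since 50·63 ≡ 1 mod 67). So every y has a preimage.
Therefore g is bijective.
Since g is bijective, we compute g⁻¹(29): solve 50x + 22 ≡ 29 (mod 67), i.e. 50x ≡ 7 (mod 67).
Multiplying by 50⁻¹ = 63 gives x ≡ 63·7 = 441 = 6·67 + 39 ≡ 39 (mod 67).
Check: g(39) = 50·39 + 22 = 1972 = 29·67 + 29 ≡ 29 (mod 67).

39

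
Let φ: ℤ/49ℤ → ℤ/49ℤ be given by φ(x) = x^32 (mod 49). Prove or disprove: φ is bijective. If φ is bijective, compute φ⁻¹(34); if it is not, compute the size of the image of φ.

φ(0) = 0^32 = 0.
φ(7): Repeated squaring mod 49: 7^1 ≡ 7, 7^2 ≡ 7² = 49 ≡ 0, 7^4 ≡ 0² = 0, 7^8 ≡ 0² = 0, 7^16 ≡ 0² = 0, 7^32 ≡ 0² = 0. So 7^32 ≡ 0 (mod 49).
So φ(0) = φ(7) = 0 while 0 ≠ 7, hence φ is not injective, hence not bijective.
Since φ is not bijective, we determine |image(φ)|. Computing x^32 mod 49 for each x (by repeated squaring, reducing mod 49 at every step), the values φ(0), φ(1), …, φ(48) are: 0, 1, 39, 37, 2, 32, 22, 0, 29, 46, 23, 16, 25, 43, 0, 8, 4, 9, 30, 18, 15, 0, 36, 11, 44, 44, 11, 36, 0, 15, 18, 30, 9, 4, 8, 0, 43, 25, 16, 23, 46, 29, 0, 22, 32, 2, 37, 39, 1.
The distinct values are {0, 1, 2, 4, 8, 9, 11, 15, 16, 18, 22, 23, 25, 29, 30, 32, 36, 37, 39, 43, 44, 46}; there are 22 of them.

22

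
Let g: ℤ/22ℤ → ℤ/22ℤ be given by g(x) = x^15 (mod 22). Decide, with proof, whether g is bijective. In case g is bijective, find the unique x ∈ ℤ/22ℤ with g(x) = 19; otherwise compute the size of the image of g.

g(1) = 1^15 = 1.
g(3): Repeated squaring mod 22: 3^1 ≡ 3, 3^2 ≡ 3² = 9, 3^4 ≡ 9² = 81 ≡ 15, 3^8 ≡ 15² = 225 ≡ 5. Since 15 = 8 + 4 + 2 + 1, 3^15 ≡ 5·15·9·3: 5·15 = 75 ≡ 9, then 9·9 = 81 ≡ 15, then 15·3 = 45 ≡ 1. So 3^15 ≡ 1 (mod 22).
So g(1) = g(3) = 1 while 1 ≠ 3, therefore g is not injective, hence not bijective.
Since g is not bijective, we determine |image(g)|. Computing x^15 mod 22 for each x (by repeated squaring, reducing mod 22 at every step), the values g(0), g(1), …, g(21) are: 0, 1, 10, 1, 12, 1, 10, 21, 10, 1, 10, 11, 12, 21, 12, 1, 12, 21, 10, 21, 12, 21.
The distinct values are {0, 1, 10, 11, 12, 21}; there are 6 of them.

6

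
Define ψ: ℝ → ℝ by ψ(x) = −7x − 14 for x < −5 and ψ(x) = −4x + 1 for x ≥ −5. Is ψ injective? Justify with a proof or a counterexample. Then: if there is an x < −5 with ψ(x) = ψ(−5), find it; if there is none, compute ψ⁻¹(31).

Both pieces are strictly decreasing (slopes −7 and −4), so each is injective on its own interval.
The left piece maps (−∞, −5) onto (21, ∞); the right piece maps [−5, ∞) onto (−∞, 21].
These images are disjoint, so no value is attained by both pieces. Therefore ψ is injective.
Because the two images are disjoint, no x < −5 has ψ(x) = ψ(−5), so we compute ψ⁻¹(31): 31 lies in (21, ∞), so solve −7x − 14 = 31: x = (31 + 14)/(−7) = −45/7.

-45/7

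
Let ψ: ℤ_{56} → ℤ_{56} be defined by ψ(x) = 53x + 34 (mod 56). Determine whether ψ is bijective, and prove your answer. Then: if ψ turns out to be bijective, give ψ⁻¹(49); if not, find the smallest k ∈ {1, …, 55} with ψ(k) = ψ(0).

51

By definition, ψ is injective if ψ(u) = ψ(v) implies u = v.
If ψ(u) = ψ(v), then 53u ≡ 53v (mod 56). Because gcd(53, 56) = 1, we may cancel 53 to get u ≡ v (mod 56).
We now compute 53⁻¹ mod 56 explicitly. Euclid's algorithm: 56 = 1·53 + 3, 53 = 17·3 + 2, 3 = 1·2 + 1; back-substituting gives 1 = 37·53 − 35·56, so 53⁻¹ ≡ 37 (mod 56).
For any y ∈ ℤ_{56}, x = 37(y − 34) mod 56 satisfies ψ(x) = 53·37(y − 34) + 34 ≡ y (since 53·37 ≡ 1 mod 56). So every y has a preimage.
Hence ψ is bijective.
Since ψ is bijective, we compute ψ⁻¹(49): solve 53x + 34 ≡ 49 (mod 56), i.e. 53x ≡ 15 (mod 56).
Multiplying by 53⁻¹ = 37 gives x ≡ 37·15 = 555 = 9·56 + 51 ≡ 51 (mod 56).
Check: ψ(51) = 53·51 + 34 = 2737 = 48·56 + 49 ≡ 49 (mod 56).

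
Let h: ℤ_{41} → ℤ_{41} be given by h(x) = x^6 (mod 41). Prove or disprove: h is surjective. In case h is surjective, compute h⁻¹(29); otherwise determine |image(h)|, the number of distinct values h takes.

21

h(20): Repeated squaring mod 41: 20^1 ≡ 20, 20^2 ≡ 20² = 400 ≡ 31, 20^4 ≡ 31² = 961 ≡ 18. Since 6 = 4 + 2, 20^6 ≡ 18·31: 18·31 = 558 ≡ 25. So 20^6 ≡ 25 (mod 41).
h(21): Repeated squaring mod 41: 21^1 ≡ 21, 21^2 ≡ 21² = 441 ≡ 31, 21^4 ≡ 31² = 961 ≡ 18. Since 6 = 4 + 2, 21^6 ≡ 18·31: 18·31 = 558 ≡ 25. So 21^6 ≡ 25 (mod 41).
So h(20) = h(21) = 25 while 20 ≠ 21, hence h is not injective.
A non-injective map from the 41-element set ℤ_{41} to itself takes at most 40 distinct values, so it cannot be surjective. Therefore h is not surjective.
Since h is not surjective, we determine |image(h)|. Computing x^6 mod 41 for each x (by repeated squaring, reducing mod 41 at every step), the values h(0), h(1), …, h(40) are: 0, 1, 23, 32, 37, 4, 39, 20, 31, 40, 10, 33, 36, 2, 9, 5, 16, 8, 18, 21, 25, 25, 21, 18, 8, 16, 5, 9, 2, 36, 33, 10, 40, 31, 20, 39, 4, 37, 32, 23, 1.
The distinct values are {0, 1, 2, 4, 5, 8, 9, 10, 16, 18, 20, 21, 23, 25, 31, 32, 33, 36, 37, 39, 40}; there are 21 of them.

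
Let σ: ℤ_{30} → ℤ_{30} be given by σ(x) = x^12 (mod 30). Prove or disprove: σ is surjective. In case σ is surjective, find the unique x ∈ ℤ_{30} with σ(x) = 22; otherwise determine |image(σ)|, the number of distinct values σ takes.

8

σ(2): Repeated squaring mod 30: 2^1 ≡ 2, 2^2 ≡ 2² = 4, 2^4 ≡ 4² = 16, 2^8 ≡ 16² = 256 ≡ 16. Since 12 = 8 + 4, 2^12 ≡ 16·16: 16·16 = 256 ≡ 16. So 2^12 ≡ 16 (mod 30).
σ(4): Repeated squaring mod 30: 4^1 ≡ 4, 4^2 ≡ 4² = 16, 4^4 ≡ 16² = 256 ≡ 16, 4^8 ≡ 16² = 256 ≡ 16. Since 12 = 8 + 4, 4^12 ≡ 16·16: 16·16 = 256 ≡ 16. So 4^12 ≡ 16 (mod 30).
So σ(2) = σ(4) = 16 while 2 ≠ 4, so σ is not injective.
A non-injective map from the 30-element set ℤ_{30} to itself takes at most 29 distinct values, so it cannot be surjective. So σ is not surjective.
Since σ is not surjective, we determine |image(σ)|. Computing x^12 mod 30 for each x (by repeated squaring, reducing mod 30 at every step), the values σ(0), σ(1), …, σ(29) are: 0, 1, 16, 21, 16, 25, 6, 1, 16, 21, 10, 1, 6, 1, 16, 15, 16, 1, 6, 1, 10, 21, 16, 1, 6, 25, 16, 21, 16, 1.
The distinct values are {0, 1, 6, 10, 15, 16, 21, 25}; there are 8 of them.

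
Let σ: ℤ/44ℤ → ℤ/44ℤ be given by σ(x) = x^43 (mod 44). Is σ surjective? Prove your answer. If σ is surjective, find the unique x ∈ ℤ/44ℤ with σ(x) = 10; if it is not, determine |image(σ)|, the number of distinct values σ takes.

σ(0) = 0^43 = 0.
σ(22): Repeated squaring mod 44: 22^1 ≡ 22, 22^2 ≡ 22² = 484 ≡ 0, 22^4 ≡ 0² = 0, 22^8 ≡ 0² = 0, 22^16 ≡ 0² = 0, 22^32 ≡ 0² = 0. Since 43 = 32 + 8 + 2 + 1, 22^43 ≡ 0·0·0·22: 0·0 = 0, then 0·0 = 0, then 0·22 = 0. So 22^43 ≡ 0 (mod 44).
So σ(0) = σ(22) = 0 while 0 ≠ 22, hence σ is not injective.
A non-injective map from the 44-element set ℤ/44ℤ to itself takes at most 43 distinct values, so it cannot be surjective. Therefore σ is not surjective.
Since σ is not surjective, we determine |image(σ)|. Computing x^43 mod 44 for each x (by repeated squaring, reducing mod 44 at every step), the values σ(0), σ(1), …, σ(43) are: 0, 1, 8, 27, 20, 37, 40, 35, 28, 25, 32, 11, 12, 41, 16, 31, 4, 29, 24, 39, 36, 21, 0, 23, 8, 5, 20, 15, 40, 13, 28, 3, 32, 33, 12, 19, 16, 9, 4, 7, 24, 17, 36, 43.
The distinct values are {0, 1, 3, 4, 5, 7, 8, 9, 11, 12, 13, 15, 16, 17, 19, 20, 21, 23, 24, 25, 27, 28, 29, 31, 32, 33, 35, 36, 37, 39, 40, 41, 43}; there are 33 of them.

33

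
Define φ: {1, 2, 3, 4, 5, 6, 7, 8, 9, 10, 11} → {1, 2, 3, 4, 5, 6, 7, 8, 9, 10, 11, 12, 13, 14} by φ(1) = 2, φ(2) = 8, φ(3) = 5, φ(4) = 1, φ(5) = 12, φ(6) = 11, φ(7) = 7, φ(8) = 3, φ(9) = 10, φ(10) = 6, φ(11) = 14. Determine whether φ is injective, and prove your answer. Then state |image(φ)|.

11

The values φ(1), …, φ(11) are 2, 8, 5, 1, 12, 11, 7, 3, 10, 6, 14 — all distinct.
So φ(x_1) = φ(x_2) only when x_1 = x_2, and φ is injective.
The image of φ is {1, 2, 3, 5, 6, 7, 8, 10, 11, 12, 14}, which has 11 elements.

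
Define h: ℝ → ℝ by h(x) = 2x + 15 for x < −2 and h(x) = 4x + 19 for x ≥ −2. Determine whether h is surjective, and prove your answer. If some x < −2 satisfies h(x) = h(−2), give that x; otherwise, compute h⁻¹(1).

-7

Both pieces are strictly increasing (slopes 2 and 4), so each is injective on its own interval.
The left piece maps (−∞, −2) onto (−∞, 11); the right piece maps [−2, ∞) onto [11, ∞).
These images together cover ℝ, so h is surjective.
Because the two images are disjoint, no x < −2 has h(x) = h(−2), so we compute h⁻¹(1): 1 lies in (−∞, 11), so solve 2x + 15 = 1: x = (1 − 15)/2 = −7.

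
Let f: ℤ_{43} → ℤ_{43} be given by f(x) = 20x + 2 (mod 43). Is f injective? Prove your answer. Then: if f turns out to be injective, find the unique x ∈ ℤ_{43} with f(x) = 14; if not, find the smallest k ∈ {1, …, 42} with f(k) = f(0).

35

If f(s) = f(t), then 20s ≡ 20t (mod 43). Because gcd(20, 43) = 1, we may cancel 20 to get s ≡ t (mod 43).
Thus f is injective.
We now compute 20⁻¹ mod 43 explicitly. Euclid's algorithm: 43 = 2·20 + 3, 20 = 6·3 + 2, 3 = 1·2 + 1; back-substituting gives 1 = 28·20 − 13·43, so 20⁻¹ ≡ 28 (mod 43).
Since f is injective, we compute f⁻¹(14): solve 20x + 2 ≡ 14 (mod 43), i.e. 20x ≡ 12 (mod 43).
Multiplying by 20⁻¹ = 28 gives x ≡ 28·12 = 336 = 7·43 + 35 ≡ 35 (mod 43).
Check: f(35) = 20·35 + 2 = 702 = 16·43 + 14 ≡ 14 (mod 43).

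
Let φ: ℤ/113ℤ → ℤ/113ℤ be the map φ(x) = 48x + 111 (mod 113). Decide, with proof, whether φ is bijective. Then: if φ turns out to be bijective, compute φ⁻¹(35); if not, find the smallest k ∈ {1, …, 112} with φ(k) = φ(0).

102

If φ(a) = φ(b), then 48a ≡ 48b (mod 113). Because gcd(48, 113) = 1, we may cancel 48 to get a ≡ b (mod 113).
We now compute 48⁻¹ mod 113 explicitly. Euclid's algorithm: 113 = 2·48 + 17, 48 = 2·17 + 14, 17 = 1·14 + 3, 14 = 4·3 + 2, 3 = 1·2 + 1; back-substituting gives 1 = 73·48 − 31·113, so 48⁻¹ ≡ 73 (mod 113).
Then y ↦ 73(y − 111) is a two-sided inverse to φ, so every y ∈ ℤ/113ℤ has a preimage.
So φ is bijective.
Since φ is bijective, we find φ⁻¹(35): we need 48x ≡ 35 − 111 ≡ 37 (mod 113). Using 48⁻¹ = 73: x ≡ 73·37 = 2701 = 23·113 + 102, so x = 102.
Check: φ(102) = 48·102 + 111 = 5007 = 44·113 + 35 ≡ 35 (mod 113).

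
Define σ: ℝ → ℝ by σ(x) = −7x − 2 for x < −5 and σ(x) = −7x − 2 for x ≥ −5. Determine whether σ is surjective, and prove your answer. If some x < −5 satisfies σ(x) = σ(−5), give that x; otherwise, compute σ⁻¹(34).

Both pieces are strictly decreasing (slopes −7 and −7), so each is injective on its own interval.
The left piece maps (−∞, −5) onto (33, ∞); the right piece maps [−5, ∞) onto (−∞, 33].
These images together cover ℝ, so σ is surjective.
Because the two images are disjoint, no x < −5 has σ(x) = σ(−5), so we compute σ⁻¹(34): 34 lies in (33, ∞), so solve −7x − 2 = 34: x = (34 + 2)/(−7) = −36/7.

-36/7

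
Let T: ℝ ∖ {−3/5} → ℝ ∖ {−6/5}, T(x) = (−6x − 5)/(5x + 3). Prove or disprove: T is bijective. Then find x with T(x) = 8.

Suppose T(a) = T(b). Cross-multiplying: (−6a − 5)(5b + 3) = (−6b − 5)(5a + 3).
Expanding both sides and cancelling the symmetric terms leaves 7·(a − b) = 0. Since 7 ≠ 0, a = b. So T is injective.
For any y ≠ −6/5, solving y(5x + 3) = −6x − 5 for x gives a well-defined x ≠ −3/5. So T is surjective.
So T is bijective.
Solving T(x) = 8: cross-multiplying gives −6x − 5 = 8(5x + 3), which rearranges to −46x = 29, so x = −29/46.

-29/46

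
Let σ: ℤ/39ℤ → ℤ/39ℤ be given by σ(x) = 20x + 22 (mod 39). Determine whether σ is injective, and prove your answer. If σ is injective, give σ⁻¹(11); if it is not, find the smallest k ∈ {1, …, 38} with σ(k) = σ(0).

Recall that σ is injective if σ(a) = σ(b) implies a = b.
If σ(a) = σ(b), then 20a ≡ 20b (mod 39). Because gcd(20, 39) = 1, we may cancel 20 to get a ≡ b (mod 39).
Hence σ is injective.
We now compute 20⁻¹ mod 39 explicitly. Euclid's algorithm: 39 = 1·20 + 19, 20 = 1·19 + 1; back-substituting gives 1 = 2·20 − 1·39, so 20⁻¹ ≡ 2 (mod 39).
Since σ is injective, we compute σ⁻¹(11): solve 20x + 22 ≡ 11 (mod 39), i.e. 20x ≡ 28 (mod 39).
Multiplying by 20⁻¹ = 2 gives x ≡ 2·28 = 56 = 1·39 + 17 ≡ 17 (mod 39).
Check: σ(17) = 20·17 + 22 = 362 = 9·39 + 11 ≡ 11 (mod 39).

17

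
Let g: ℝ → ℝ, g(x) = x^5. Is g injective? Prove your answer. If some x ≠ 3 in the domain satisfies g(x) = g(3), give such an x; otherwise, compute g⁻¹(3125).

On ℝ, x ↦ x^5 is strictly increasing (since 5 is odd), so g(x_1) = g(x_2) forces x_1 = x_2. Hence g is injective.
Since x ↦ x^5 is strictly increasing on ℝ, it is injective there, so no x ≠ 3 in the domain has g(x) = g(3). We therefore compute g⁻¹(3125) = 3125^{1/5} = 5 (indeed 5^5 = 3125).

5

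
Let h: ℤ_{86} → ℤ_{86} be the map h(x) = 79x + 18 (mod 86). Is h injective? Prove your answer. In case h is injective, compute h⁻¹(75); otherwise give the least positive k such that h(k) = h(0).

41

Recall that h is injective if h(u) = h(v) implies u = v.
If h(u) = h(v), then 79u ≡ 79v (mod 86). Because gcd(79, 86) = 1, we may cancel 79 to get u ≡ v (mod 86).
Thus h is injective.
We now compute 79⁻¹ mod 86 explicitly. Euclid's algorithm: 86 = 1·79 + 7, 79 = 11·7 + 2, 7 = 3·2 + 1; back-substituting gives 1 = 49·79 − 45·86, so 79⁻¹ ≡ 49 (mod 86).
Since h is injective, we find h⁻¹(75): we need 79x ≡ 75 − 18 ≡ 57 (mod 86). Using 79⁻¹ = 49: x ≡ 49·57 = 2793 = 32·86 + 41, so x = 41.
Check: h(41) = 79·41 + 18 = 3257 = 37·86 + 75 ≡ 75 (mod 86).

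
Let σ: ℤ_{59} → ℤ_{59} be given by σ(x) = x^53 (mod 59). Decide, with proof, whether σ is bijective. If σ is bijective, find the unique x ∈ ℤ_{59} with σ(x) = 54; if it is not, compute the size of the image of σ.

6

Since 59 is prime, the nonzero elements of ℤ_{59} form a cyclic group of order 58.
As gcd(53, 58) = 1, raising to the 53rd power is a bijection on this group: if a^53 ≡ b^53 then (ab^{−1})^53 = 1, and the only element of order dividing gcd(53, 58) = 1 is 1, so a = b.
With σ(0) = 0 this makes σ injective on all of ℤ_{59}, hence bijective (finite equal-size domain and codomain). In particular σ is bijective.
Since σ is bijective, we find the preimage of 54. The inverse of x ↦ x^53 on (ℤ_{59})^× is x ↦ x^23, because 53·23 = 1219 = 21·58 + 1 ≡ 1 (mod 58) and x^{58} = 1 for x ≠ 0 (Fermat). So σ⁻¹(54) = 54^23 mod 59.
Repeated squaring mod 59: 54^1 ≡ 54, 54^2 ≡ 54² = 2916 ≡ 25, 54^4 ≡ 25² = 625 ≡ 35, 54^8 ≡ 35² = 1225 ≡ 45, 54^16 ≡ 45² = 2025 ≡ 19. Since 23 = 16 + 4 + 2 + 1, 54^23 ≡ 19·35·25·54: 19·35 = 665 ≡ 16, then 16·25 = 400 ≡ 46, then 46·54 = 2484 ≡ 6. So 54^23 ≡ 6 (mod 59).
Hence σ⁻¹(54) = 6.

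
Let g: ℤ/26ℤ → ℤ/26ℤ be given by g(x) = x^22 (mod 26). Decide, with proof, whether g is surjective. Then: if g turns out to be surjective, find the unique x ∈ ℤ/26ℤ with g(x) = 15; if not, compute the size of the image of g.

14

g(12): Repeated squaring mod 26: 12^1 ≡ 12, 12^2 ≡ 12² = 144 ≡ 14, 12^4 ≡ 14² = 196 ≡ 14, 12^8 ≡ 14² = 196 ≡ 14, 12^16 ≡ 14² = 196 ≡ 14. Since 22 = 16 + 4 + 2, 12^22 ≡ 14·14·14: 14·14 = 196 ≡ 14, then 14·14 = 196 ≡ 14. So 12^22 ≡ 14 (mod 26).
g(14): Repeated squaring mod 26: 14^1 ≡ 14, 14^2 ≡ 14² = 196 ≡ 14, 14^4 ≡ 14² = 196 ≡ 14, 14^8 ≡ 14² = 196 ≡ 14, 14^16 ≡ 14² = 196 ≡ 14. Since 22 = 16 + 4 + 2, 14^22 ≡ 14·14·14: 14·14 = 196 ≡ 14, then 14·14 = 196 ≡ 14. So 14^22 ≡ 14 (mod 26).
So g(12) = g(14) = 14 while 12 ≠ 14, so g is not injective.
A non-injective map from the 26-element set ℤ/26ℤ to itself takes at most 25 distinct values, so it cannot be surjective. Thus g is not surjective.
Since g is not surjective, we determine |image(g)|. Computing x^22 mod 26 for each x (by repeated squaring, reducing mod 26 at every step), the values g(0), g(1), …, g(25) are: 0, 1, 10, 3, 22, 25, 4, 17, 12, 9, 16, 23, 14, 13, 14, 23, 16, 9, 12, 17, 4, 25, 22, 3, 10, 1.
The distinct values are {0, 1, 3, 4, 9, 10, 12, 13, 14, 16, 17, 22, 23, 25}; there are 14 of them.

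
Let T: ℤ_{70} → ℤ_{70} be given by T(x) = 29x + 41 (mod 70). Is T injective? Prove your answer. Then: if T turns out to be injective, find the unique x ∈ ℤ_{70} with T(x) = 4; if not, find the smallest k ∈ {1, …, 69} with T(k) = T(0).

If T(u) = T(v), then 29u ≡ 29v (mod 70). Because gcd(29, 70) = 1, we may cancel 29 to get u ≡ v (mod 70).
So T is injective.
We now compute 29⁻¹ mod 70 explicitly. Euclid's algorithm: 70 = 2·29 + 12, 29 = 2·12 + 5, 12 = 2·5 + 2, 5 = 2·2 + 1; back-substituting gives 1 = 29·29 − 12·70, so 29⁻¹ ≡ 29 (mod 70).
Since T is injective, we find T⁻¹(4): we need 29x ≡ 4 − 41 ≡ 33 (mod 70). Using 29⁻¹ = 29: x ≡ 29·33 = 957 = 13·70 + 47, so x = 47.
Check: T(47) = 29·47 + 41 = 1404 = 20·70 + 4 ≡ 4 (mod 70).

47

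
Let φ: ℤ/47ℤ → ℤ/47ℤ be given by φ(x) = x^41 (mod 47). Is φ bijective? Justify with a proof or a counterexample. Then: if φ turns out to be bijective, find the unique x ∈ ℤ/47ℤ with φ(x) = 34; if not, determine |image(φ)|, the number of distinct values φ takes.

36

Since 47 is prime, the nonzero elements of ℤ/47ℤ form a cyclic group of order 46.
As gcd(41, 46) = 1, raising to the 41st power is a bijection on this group: if x_1^41 ≡ x_2^41 then (x_1x_2^{−1})^41 = 1, and the only element of order dividing gcd(41, 46) = 1 is 1, so x_1 = x_2.
With φ(0) = 0 this makes φ injective on all of ℤ/47ℤ, hence bijective (finite equal-size domain and codomain). In particular φ is bijective.
Since φ is bijective, we find the preimage of 34. The inverse of x ↦ x^41 on (ℤ/47ℤ)^× is x ↦ x^9, because 41·9 = 369 = 8·46 + 1 ≡ 1 (mod 46) and x^{46} = 1 for x ≠ 0 (Fermat). So φ⁻¹(34) = 34^9 mod 47.
Repeated squaring mod 47: 34^1 ≡ 34, 34^2 ≡ 34² = 1156 ≡ 28, 34^4 ≡ 28² = 784 ≡ 32, 34^8 ≡ 32² = 1024 ≡ 37. Since 9 = 8 + 1, 34^9 ≡ 37·34: 37·34 = 1258 ≡ 36. So 34^9 ≡ 36 (mod 47).
Hence φ⁻¹(34) = 36.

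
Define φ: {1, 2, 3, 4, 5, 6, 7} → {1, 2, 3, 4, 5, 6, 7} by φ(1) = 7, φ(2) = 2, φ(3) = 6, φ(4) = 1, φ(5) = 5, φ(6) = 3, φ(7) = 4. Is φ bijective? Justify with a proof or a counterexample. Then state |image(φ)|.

The values 7, 2, 6, 1, 5, 3, 4 are a permutation of {1, 2, 3, 4, 5, 6, 7}: each element appears exactly once.
So φ is injective and surjective, hence bijective.
The image of φ is {1, 2, 3, 4, 5, 6, 7}, which has 7 elements.

7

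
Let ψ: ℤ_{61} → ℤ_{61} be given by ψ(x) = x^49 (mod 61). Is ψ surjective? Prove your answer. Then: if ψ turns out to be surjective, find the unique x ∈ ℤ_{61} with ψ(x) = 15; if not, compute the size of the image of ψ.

56

Since 61 is prime, the nonzero elements of ℤ_{61} form a cyclic group of order 60.
As gcd(49, 60) = 1, raising to the 49th power is a bijection on this group: if x_1^49 ≡ x_2^49 then (x_1x_2^{−1})^49 = 1, and the only element of order dividing gcd(49, 60) = 1 is 1, so x_1 = x_2.
With ψ(0) = 0 this makes ψ injective on all of ℤ_{61}, hence bijective (finite equal-size domain and codomain). In particular ψ is surjective.
Since ψ is surjective, we find the preimage of 15. The inverse of x ↦ x^49 on (ℤ_{61})^× is x ↦ x^49, because 49·49 = 2401 = 40·60 + 1 ≡ 1 (mod 60) and x^{60} = 1 for x ≠ 0 (Fermat). So ψ⁻¹(15) = 15^49 mod 61.
Repeated squaring mod 61: 15^1 ≡ 15, 15^2 ≡ 15² = 225 ≡ 42, 15^4 ≡ 42² = 1764 ≡ 56, 15^8 ≡ 56² = 3136 ≡ 25, 15^16 ≡ 25² = 625 ≡ 15, 15^32 ≡ 15² = 225 ≡ 42. Since 49 = 32 + 16 + 1, 15^49 ≡ 42·15·15: 42·15 = 630 ≡ 20, then 20·15 = 300 ≡ 56. So 15^49 ≡ 56 (mod 61).
Hence ψ⁻¹(15) = 56.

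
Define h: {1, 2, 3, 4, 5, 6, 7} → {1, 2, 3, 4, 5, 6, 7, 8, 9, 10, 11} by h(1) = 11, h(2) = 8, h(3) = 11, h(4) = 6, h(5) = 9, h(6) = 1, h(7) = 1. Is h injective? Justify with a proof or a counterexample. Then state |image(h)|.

5

h(1) = 11 = h(3) with 1 ≠ 3, so h is not injective.
The image of h is {1, 6, 8, 9, 11}, which has 5 elements.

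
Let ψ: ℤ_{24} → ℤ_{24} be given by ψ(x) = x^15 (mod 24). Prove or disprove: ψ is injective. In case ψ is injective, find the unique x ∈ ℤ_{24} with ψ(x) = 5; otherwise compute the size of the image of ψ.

15

ψ(0) = 0^15 = 0.
ψ(6): Repeated squaring mod 24: 6^1 ≡ 6, 6^2 ≡ 6² = 36 ≡ 12, 6^4 ≡ 12² = 144 ≡ 0, 6^8 ≡ 0² = 0. Since 15 = 8 + 4 + 2 + 1, 6^15 ≡ 0·0·12·6: 0·0 = 0, then 0·12 = 0, then 0·6 = 0. So 6^15 ≡ 0 (mod 24).
So ψ(0) = ψ(6) = 0 while 0 ≠ 6, hence ψ is not injective.
Since ψ is not injective, we determine |image(ψ)|. Computing x^15 mod 24 for each x (by repeated squaring, reducing mod 24 at every step), the values ψ(0), ψ(1), …, ψ(23) are: 0, 1, 8, 3, 16, 5, 0, 7, 8, 9, 16, 11, 0, 13, 8, 15, 16, 17, 0, 19, 8, 21, 16, 23.
The distinct values are {0, 1, 3, 5, 7, 8, 9, 11, 13, 15, 16, 17, 19, 21, 23}; there are 15 of them.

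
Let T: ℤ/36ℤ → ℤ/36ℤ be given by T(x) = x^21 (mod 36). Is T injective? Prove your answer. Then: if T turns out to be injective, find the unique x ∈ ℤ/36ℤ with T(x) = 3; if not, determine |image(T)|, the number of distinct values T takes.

9

T(0) = 0^21 = 0.
T(6): Repeated squaring mod 36: 6^1 ≡ 6, 6^2 ≡ 6² = 36 ≡ 0, 6^4 ≡ 0² = 0, 6^8 ≡ 0² = 0, 6^16 ≡ 0² = 0. Since 21 = 16 + 4 + 1, 6^21 ≡ 0·0·6: 0·0 = 0, then 0·6 = 0. So 6^21 ≡ 0 (mod 36).
So T(0) = T(6) = 0 while 0 ≠ 6, therefore T is not injective.
Since T is not injective, we determine |image(T)|. Computing x^21 mod 36 for each x (by repeated squaring, reducing mod 36 at every step), the values T(0), T(1), …, T(35) are: 0, 1, 8, 27, 28, 17, 0, 19, 8, 9, 28, 35, 0, 1, 8, 27, 28, 17, 0, 19, 8, 9, 28, 35, 0, 1, 8, 27, 28, 17, 0, 19, 8, 9, 28, 35.
The distinct values are {0, 1, 8, 9, 17, 19, 27, 28, 35}; there are 9 of them.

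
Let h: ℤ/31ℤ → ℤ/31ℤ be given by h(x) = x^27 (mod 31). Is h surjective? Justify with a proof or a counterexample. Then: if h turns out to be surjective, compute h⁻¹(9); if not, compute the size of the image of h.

11

h(1) = 1^27 = 1.
h(5): Repeated squaring mod 31: 5^1 ≡ 5, 5^2 ≡ 5² = 25, 5^4 ≡ 25² = 625 ≡ 5, 5^8 ≡ 5² = 25, 5^16 ≡ 25² = 625 ≡ 5. Since 27 = 16 + 8 + 2 + 1, 5^27 ≡ 5·25·25·5: 5·25 = 125 ≡ 1, then 1·25 = 25, then 25·5 = 125 ≡ 1. So 5^27 ≡ 1 (mod 31).
So h(1) = h(5) = 1 while 1 ≠ 5, therefore h is not injective.
A non-injective map from the 31-element set ℤ/31ℤ to itself takes at most 30 distinct values, so it cannot be surjective. Thus h is not surjective.
Since h is not surjective, we determine |image(h)|. Computing x^27 mod 31 for each x (by repeated squaring, reducing mod 31 at every step), the values h(0), h(1), …, h(30) are: 0, 1, 4, 23, 16, 1, 30, 16, 2, 2, 4, 15, 27, 23, 2, 23, 8, 29, 8, 4, 16, 27, 29, 29, 15, 1, 30, 15, 8, 27, 30.
The distinct values are {0, 1, 2, 4, 8, 15, 16, 23, 27, 29, 30}; there are 11 of them.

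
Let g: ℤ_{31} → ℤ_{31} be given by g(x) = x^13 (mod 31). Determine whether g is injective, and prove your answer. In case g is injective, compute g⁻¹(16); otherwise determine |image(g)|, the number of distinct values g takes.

Since 31 is prime, the nonzero elements of ℤ_{31} form a cyclic group of order 30.
As gcd(13, 30) = 1, raising to the 13th power is a bijection on this group: if s^13 ≡ t^13 then (st^{−1})^13 = 1, and the only element of order dividing gcd(13, 30) = 1 is 1, so s = t.
With g(0) = 0 this makes g injective on all of ℤ_{31}, hence bijective (finite equal-size domain and codomain). In particular g is injective.
Since g is injective, we find the preimage of 16. The inverse of x ↦ x^13 on (ℤ_{31})^× is x ↦ x^7, because 13·7 = 91 = 3·30 + 1 ≡ 1 (mod 30) and x^{30} = 1 for x ≠ 0 (Fermat). So g⁻¹(16) = 16^7 mod 31.
Repeated squaring mod 31: 16^1 ≡ 16, 16^2 ≡ 16² = 256 ≡ 8, 16^4 ≡ 8² = 64 ≡ 2. Since 7 = 4 + 2 + 1, 16^7 ≡ 2·8·16: 2·8 = 16, then 16·16 = 256 ≡ 8. So 16^7 ≡ 8 (mod 31).
Hence g⁻¹(16) = 8.

8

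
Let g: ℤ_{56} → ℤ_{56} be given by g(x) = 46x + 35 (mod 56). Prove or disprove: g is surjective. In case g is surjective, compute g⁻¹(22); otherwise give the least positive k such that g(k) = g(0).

28

Recall that surjectivity means every element of the codomain has a preimage under g.
Since gcd(46, 56) = 2, we have 46x ≡ 0 (mod 2) for all x, so g(x) ≡ 1 (mod 2).
But 0 ≢ 1 (mod 2), so 0 ∈ ℤ_{56} has no preimage. So g is not surjective.
Since g is not surjective, we find the least positive k with g(k) = g(0): this means 46k ≡ 0 (mod 56), i.e. 56 ∣ 46k. Since gcd(46, 56) = 2, dividing through by 2 this holds exactly when 28 ∣ 23k, and as gcd(23, 28) = 1, exactly when 28 ∣ k.
The smallest positive such k is 28.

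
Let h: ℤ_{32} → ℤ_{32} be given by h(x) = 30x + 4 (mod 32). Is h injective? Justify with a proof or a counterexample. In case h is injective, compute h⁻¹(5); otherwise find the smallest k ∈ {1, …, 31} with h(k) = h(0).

16

We have gcd(30, 32) = 2 > 1. Taking a = 0 and b = 16: h(0) = 4 and h(16) = 30·16 + 4 = 484 ≡ 4 (mod 32).
So h(0) = h(16) while 0 ≠ 16, hence h is not injective.
Since h is not injective, we find the least positive k with h(k) = h(0): this means 30k ≡ 0 (mod 32), i.e. 32 ∣ 30k. Since gcd(30, 32) = 2, dividing through by 2 this holds exactly when 16 ∣ 15k, and as gcd(15, 16) = 1, exactly when 16 ∣ k.
The smallest positive such k is 16.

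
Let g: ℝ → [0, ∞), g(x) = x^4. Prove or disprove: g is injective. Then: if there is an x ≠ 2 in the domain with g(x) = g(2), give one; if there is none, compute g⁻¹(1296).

g(2) = 16 = (−2)^4 = g(−2) (since 4 is even), with 2 ≠ −2. So g is not injective.
For the follow-up, such an x exists: taking x = −2 ∈ ℝ gives g(−2) = 16 = g(2) with −2 ≠ 2.

-2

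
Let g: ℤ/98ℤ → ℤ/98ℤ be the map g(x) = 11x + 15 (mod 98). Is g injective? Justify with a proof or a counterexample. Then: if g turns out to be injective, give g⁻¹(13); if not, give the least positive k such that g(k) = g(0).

80

By definition, g is injective when g(x_1) = g(x_2) forces x_1 = x_2.
If g(x_1) = g(x_2), then 11x_1 ≡ 11x_2 (mod 98). Because gcd(11, 98) = 1, we may cancel 11 to get x_1 ≡ x_2 (mod 98).
So g is injective.
We now compute 11⁻¹ mod 98 explicitly. Euclid's algorithm: 98 = 8·11 + 10, 11 = 1·10 + 1; back-substituting gives 1 = 9·11 − 1·98, so 11⁻¹ ≡ 9 (mod 98).
Since g is injective, we find g⁻¹(13): we need 11x ≡ 13 − 15 ≡ 96 (mod 98). Using 11⁻¹ = 9: x ≡ 9·96 = 864 = 8·98 + 80, so x = 80.
Check: g(80) = 11·80 + 15 = 895 = 9·98 + 13 ≡ 13 (mod 98).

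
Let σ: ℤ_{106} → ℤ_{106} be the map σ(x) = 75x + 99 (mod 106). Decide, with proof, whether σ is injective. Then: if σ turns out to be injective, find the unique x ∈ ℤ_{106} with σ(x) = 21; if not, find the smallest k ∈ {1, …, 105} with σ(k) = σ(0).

88

By definition, σ is injective when σ(a) = σ(b) forces a = b.
If σ(a) = σ(b), then 75a ≡ 75b (mod 106). Because gcd(75, 106) = 1, we may cancel 75 to get a ≡ b (mod 106).
Thus σ is injective.
We now compute 75⁻¹ mod 106 explicitly. Euclid's algorithm: 106 = 1·75 + 31, 75 = 2·31 + 13, 31 = 2·13 + 5, 13 = 2·5 + 3, 5 = 1·3 + 2, 3 = 1·2 + 1; back-substituting gives 1 = 41·75 − 29·106, so 75⁻¹ ≡ 41 (mod 106).
Since σ is injective, we compute σ⁻¹(21): solve 75x + 99 ≡ 21 (mod 106), i.e. 75x ≡ 28 (mod 106).
Multiplying by 75⁻¹ = 41 gives x ≡ 41·28 = 1148 = 10·106 + 88 ≡ 88 (mod 106).
Check: σ(88) = 75·88 + 99 = 6699 = 63·106 + 21 ≡ 21 (mod 106).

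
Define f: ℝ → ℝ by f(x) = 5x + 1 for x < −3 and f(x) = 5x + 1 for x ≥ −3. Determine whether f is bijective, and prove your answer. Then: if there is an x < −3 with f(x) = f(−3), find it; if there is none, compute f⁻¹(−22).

-23/5

Both pieces are strictly increasing (slopes 5 and 5), so each is injective on its own interval.
The left piece maps (−∞, −3) onto (−∞, −14); the right piece maps [−3, ∞) onto [−14, ∞).
Since −14 = −14, the images partition ℝ: f is injective and surjective, hence bijective.
Because the two images are disjoint, no x < −3 has f(x) = f(−3), so we compute f⁻¹(−22): −22 lies in (−∞, −14), so solve 5x + 1 = −22: x = (−22 − 1)/5 = −23/5.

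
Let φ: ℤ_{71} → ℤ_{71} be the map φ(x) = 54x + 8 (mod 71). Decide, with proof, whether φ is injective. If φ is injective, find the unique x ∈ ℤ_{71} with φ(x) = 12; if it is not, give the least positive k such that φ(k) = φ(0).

29

Suppose φ(x_1) = φ(x_2) in ℤ_{71}. Then 54x_1 + 8 ≡ 54x_2 + 8 (mod 71), hence 54(x_1 − x_2) ≡ 0 (mod 71).
Since gcd(54, 71) = 1, 54 is invertible modulo 71, so x_1 − x_2 ≡ 0 (mod 71), i.e. x_1 = x_2.
So φ is injective.
We now compute 54⁻¹ mod 71 explicitly. Euclid's algorithm: 71 = 1·54 + 17, 54 = 3·17 + 3, 17 = 5·3 + 2, 3 = 1·2 + 1; back-substituting gives 1 = 25·54 − 19·71, so 54⁻¹ ≡ 25 (mod 71).
Since φ is injective, we find φ⁻¹(12): we need 54x ≡ 12 − 8 ≡ 4 (mod 71). Using 54⁻¹ = 25: x ≡ 25·4 = 100 = 1·71 + 29, so x = 29.
Check: φ(29) = 54·29 + 8 = 1574 = 22·71 + 12 ≡ 12 (mod 71).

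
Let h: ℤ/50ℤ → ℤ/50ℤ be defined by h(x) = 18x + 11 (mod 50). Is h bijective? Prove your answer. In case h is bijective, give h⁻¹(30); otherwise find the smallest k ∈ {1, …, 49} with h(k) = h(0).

Recall: h is injective if h(s) = h(t) implies s = t.
We have gcd(18, 50) = 2 > 1. Taking s = 0 and t = 25: h(0) = 11 and h(25) = 18·25 + 11 = 461 ≡ 11 (mod 50).
So h(0) = h(25) while 0 ≠ 25, therefore h is not injective, hence not bijective.
Since h is not bijective, we find the least positive k with h(k) = h(0): this means 18k ≡ 0 (mod 50), i.e. 50 ∣ 18k. Since gcd(18, 50) = 2, dividing through by 2 this holds exactly when 25 ∣ 9k, and as gcd(9, 25) = 1, exactly when 25 ∣ k.
The smallest positive such k is 25.

25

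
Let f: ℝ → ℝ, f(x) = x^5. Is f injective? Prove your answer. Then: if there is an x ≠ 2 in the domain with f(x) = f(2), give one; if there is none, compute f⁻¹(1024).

On ℝ, x ↦ x^5 is strictly increasing (since 5 is odd), so f(u) = f(v) forces u = v. So f is injective.
Since x ↦ x^5 is strictly increasing on ℝ, it is injective there, so no x ≠ 2 in the domain has f(x) = f(2). We therefore compute f⁻¹(1024) = 1024^{1/5} = 4 (indeed 4^5 = 1024).

4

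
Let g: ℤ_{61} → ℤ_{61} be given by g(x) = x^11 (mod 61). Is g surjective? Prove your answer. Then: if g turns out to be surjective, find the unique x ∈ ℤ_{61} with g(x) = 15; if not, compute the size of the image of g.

12

Since 61 is prime, the nonzero elements of ℤ_{61} form a cyclic group of order 60.
As gcd(11, 60) = 1, raising to the 11th power is a bijection on this group: if a^11 ≡ b^11 then (ab^{−1})^11 = 1, and the only element of order dividing gcd(11, 60) = 1 is 1, so a = b.
With g(0) = 0 this makes g injective on all of ℤ_{61}, hence bijective (finite equal-size domain and codomain). In particular g is surjective.
Since g is surjective, we find the preimage of 15. The inverse of x ↦ x^11 on (ℤ_{61})^× is x ↦ x^11, because 11·11 = 121 = 2·60 + 1 ≡ 1 (mod 60) and x^{60} = 1 for x ≠ 0 (Fermat). So g⁻¹(15) = 15^11 mod 61.
Repeated squaring mod 61: 15^1 ≡ 15, 15^2 ≡ 15² = 225 ≡ 42, 15^4 ≡ 42² = 1764 ≡ 56, 15^8 ≡ 56² = 3136 ≡ 25. Since 11 = 8 + 2 + 1, 15^11 ≡ 25·42·15: 25·42 = 1050 ≡ 13, then 13·15 = 195 ≡ 12. So 15^11 ≡ 12 (mod 61).
Hence g⁻¹(15) = 12.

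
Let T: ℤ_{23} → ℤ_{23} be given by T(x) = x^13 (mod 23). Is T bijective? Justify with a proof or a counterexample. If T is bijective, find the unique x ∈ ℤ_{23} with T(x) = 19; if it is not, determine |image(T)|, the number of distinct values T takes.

Since 23 is prime, the nonzero elements of ℤ_{23} form a cyclic group of order 22.
As gcd(13, 22) = 1, raising to the 13th power is a bijection on this group: if s^13 ≡ t^13 then (st^{−1})^13 = 1, and the only element of order dividing gcd(13, 22) = 1 is 1, so s = t.
With T(0) = 0 this makes T injective on all of ℤ_{23}, hence bijective (finite equal-size domain and codomain). In particular T is bijective.
Since T is bijective, we find the preimage of 19. The inverse of x ↦ x^13 on (ℤ_{23})^× is x ↦ x^17, because 13·17 = 221 = 10·22 + 1 ≡ 1 (mod 22) and x^{22} = 1 for x ≠ 0 (Fermat). So T⁻¹(19) = 19^17 mod 23.
Repeated squaring mod 23: 19^1 ≡ 19, 19^2 ≡ 19² = 361 ≡ 16, 19^4 ≡ 16² = 256 ≡ 3, 19^8 ≡ 3² = 9, 19^16 ≡ 9² = 81 ≡ 12. Since 17 = 16 + 1, 19^17 ≡ 12·19: 12·19 = 228 ≡ 21. So 19^17 ≡ 21 (mod 23).
Hence T⁻¹(19) = 21.

21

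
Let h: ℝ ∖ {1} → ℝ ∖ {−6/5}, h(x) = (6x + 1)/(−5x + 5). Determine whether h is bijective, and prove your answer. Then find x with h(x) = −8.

41/34

Suppose h(u) = h(v). Cross-multiplying: (6u + 1)(−5v + 5) = (6v + 1)(−5u + 5).
Expanding both sides and cancelling the symmetric terms leaves 35·(u − v) = 0. Since 35 ≠ 0, u = v. Thus h is injective.
For any y ≠ −6/5, solving y(−5x + 5) = 6x + 1 for x gives a well-defined x ≠ 1. So h is surjective.
Thus h is bijective.
Solving h(x) = −8: cross-multiplying gives 6x + 1 = −8(−5x + 5), which rearranges to −34x = −41, so x = 41/34.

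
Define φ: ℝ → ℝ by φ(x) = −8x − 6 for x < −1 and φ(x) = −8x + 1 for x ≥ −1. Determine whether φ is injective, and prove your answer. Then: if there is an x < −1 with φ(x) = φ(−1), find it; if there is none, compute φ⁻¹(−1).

Both pieces are strictly decreasing (slopes −8 and −8), so each is injective on its own interval.
The left piece maps (−∞, −1) onto (2, ∞); the right piece maps [−1, ∞) onto (−∞, 9].
These images overlap. In particular φ(−1) = 9 (right piece), and solving −8x − 6 = 9 on the left piece gives x = −15/8 < −1.
So φ(−15/8) = φ(−1) with −15/8 ≠ −1, and φ is not injective. This x = −15/8 is the requested value below −1.

-15/8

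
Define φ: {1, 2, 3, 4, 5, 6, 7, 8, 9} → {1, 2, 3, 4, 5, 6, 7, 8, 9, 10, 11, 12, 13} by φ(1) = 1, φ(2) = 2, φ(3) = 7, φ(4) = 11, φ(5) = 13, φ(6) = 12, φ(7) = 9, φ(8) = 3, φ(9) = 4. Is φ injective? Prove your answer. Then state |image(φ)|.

9

The values φ(1), …, φ(9) are 1, 2, 7, 11, 13, 12, 9, 3, 4 — all distinct.
So φ(u) = φ(v) only when u = v, and φ is injective.
The image of φ is {1, 2, 3, 4, 7, 9, 11, 12, 13}, which has 9 elements.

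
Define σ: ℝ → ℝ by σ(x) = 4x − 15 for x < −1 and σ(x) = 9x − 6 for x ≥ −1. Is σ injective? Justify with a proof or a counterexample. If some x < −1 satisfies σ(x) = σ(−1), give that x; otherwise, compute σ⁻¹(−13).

Both pieces are strictly increasing (slopes 4 and 9), so each is injective on its own interval.
The left piece maps (−∞, −1) onto (−∞, −19); the right piece maps [−1, ∞) onto [−15, ∞).
These images are disjoint, so no value is attained by both pieces. Hence σ is injective.
Because the two images are disjoint, no x < −1 has σ(x) = σ(−1), so we compute σ⁻¹(−13): −13 lies in [−15, ∞), so solve 9x − 6 = −13: x = (−13 + 6)/9 = −7/9.

-7/9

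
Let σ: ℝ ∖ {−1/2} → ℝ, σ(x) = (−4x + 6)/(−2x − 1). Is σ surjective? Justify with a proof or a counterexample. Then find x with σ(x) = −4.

If σ(x) = 2, cross-multiplying gives −2(−4x + 6) = −4(−2x − 1), which simplifies to −12 = 4 — false.  So 2 has no preimage and σ is not surjective.
Solving σ(x) = −4: cross-multiplying gives −4x + 6 = −4(−2x − 1), which rearranges to −12x = −2, so x = 1/6.

1/6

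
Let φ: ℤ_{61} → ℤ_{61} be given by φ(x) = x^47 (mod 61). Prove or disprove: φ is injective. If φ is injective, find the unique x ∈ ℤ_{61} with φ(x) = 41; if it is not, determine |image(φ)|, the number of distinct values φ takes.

52

Since 61 is prime, the nonzero elements of ℤ_{61} form a cyclic group of order 60.
As gcd(47, 60) = 1, raising to the 47th power is a bijection on this group: if a^47 ≡ b^47 then (ab^{−1})^47 = 1, and the only element of order dividing gcd(47, 60) = 1 is 1, so a = b.
With φ(0) = 0 this makes φ injective on all of ℤ_{61}, hence bijective (finite equal-size domain and codomain). In particular φ is injective.
Since φ is injective, we find the preimage of 41. The inverse of x ↦ x^47 on (ℤ_{61})^× is x ↦ x^23, because 47·23 = 1081 = 18·60 + 1 ≡ 1 (mod 60) and x^{60} = 1 for x ≠ 0 (Fermat). So φ⁻¹(41) = 41^23 mod 61.
Repeated squaring mod 61: 41^1 ≡ 41, 41^2 ≡ 41² = 1681 ≡ 34, 41^4 ≡ 34² = 1156 ≡ 58, 41^8 ≡ 58² = 3364 ≡ 9, 41^16 ≡ 9² = 81 ≡ 20. Since 23 = 16 + 4 + 2 + 1, 41^23 ≡ 20·58·34·41: 20·58 = 1160 ≡ 1, then 1·34 = 34, then 34·41 = 1394 ≡ 52. So 41^23 ≡ 52 (mod 61).
Hence φ⁻¹(41) = 52.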